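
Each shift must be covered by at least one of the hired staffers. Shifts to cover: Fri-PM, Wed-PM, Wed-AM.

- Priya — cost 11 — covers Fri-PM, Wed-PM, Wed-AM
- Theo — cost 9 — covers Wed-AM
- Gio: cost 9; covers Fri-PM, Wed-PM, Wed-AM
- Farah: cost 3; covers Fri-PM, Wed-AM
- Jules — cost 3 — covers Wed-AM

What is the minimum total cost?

The greedy cost-per-new-shift heuristic would pick Farah and Gio for 12, but a cheaper cover exists.
Gio alone covers Fri-PM, Wed-PM, Wed-AM — every shift.
Total cost: 9.
No cover costs less than 9.

9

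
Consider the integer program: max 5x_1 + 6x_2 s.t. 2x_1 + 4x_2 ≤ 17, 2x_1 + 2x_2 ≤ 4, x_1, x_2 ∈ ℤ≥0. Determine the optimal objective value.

12

(x_1,x_2)=(0,2): 2·0+4·2=8≤17, 2·0+2·2=4≤4, objective 12.
(x_1,x_2)=(1,1): 2·1+4·1=6≤17, 2·1+2·1=4≤4, objective 11.
No feasible integer point exceeds 12.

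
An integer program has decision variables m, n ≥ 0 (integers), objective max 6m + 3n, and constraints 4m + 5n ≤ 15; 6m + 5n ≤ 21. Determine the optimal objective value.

18

(m,n)=(3,0): 4·3+5·0=12≤15, 6·3+5·0=18≤21, objective 18.
(m,n)=(2,1): 4·2+5·1=13≤15, 6·2+5·1=17≤21, objective 15.
(m,n)=(2,0): 4·2+5·0=8≤15, 6·2+5·0=12≤21, objective 12.
The best lattice point is (3,0), giving 18.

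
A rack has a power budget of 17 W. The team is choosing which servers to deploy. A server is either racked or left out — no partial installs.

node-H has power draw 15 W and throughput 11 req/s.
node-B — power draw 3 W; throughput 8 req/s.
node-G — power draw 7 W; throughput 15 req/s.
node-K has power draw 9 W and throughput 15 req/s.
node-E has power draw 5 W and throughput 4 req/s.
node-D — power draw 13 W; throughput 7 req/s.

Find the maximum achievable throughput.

Treat it as a binary knapsack problem.
Allowing fractional choices, the relaxed optimum would be about 34.7, but servers are indivisible.
node-B + node-K + node-E: power draw 3 + 9 + 5 = 17 ≤ 17, throughput 8 + 15 + 4 = 27.
node-G + node-K: power draw 7 + 9 = 16 ≤ 17, throughput 15 + 15 = 30.
node-B + node-G + node-E: power draw 3 + 7 + 5 = 15 ≤ 17, throughput 8 + 15 + 4 = 27.
Best is node-G and node-K with total throughput 30.

30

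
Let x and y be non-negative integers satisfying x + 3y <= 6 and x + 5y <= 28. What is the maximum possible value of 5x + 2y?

30

(x,y)=(6,0): 1·6+3·0=6≤6, 1·6+5·0=6≤28, objective 30.
(x,y)=(5,0): 1·5+3·0=5≤6, 1·5+5·0=5≤28, objective 25.
The best lattice point is (6,0), giving 30.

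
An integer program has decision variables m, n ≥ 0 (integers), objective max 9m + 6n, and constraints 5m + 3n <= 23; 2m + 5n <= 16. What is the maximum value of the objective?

42

The continuous relaxation peaks at (3.53, 1.79) with value 42.47; rounding to a feasible lattice point costs some objective.
(m,n)=(4,1): 5·4+3·1=23≤23, 2·4+5·1=13≤16, objective 42.
(m,n)=(3,2): 5·3+3·2=21≤23, 2·3+5·2=16≤16, objective 39.
(m,n)=(4,0): 5·4+3·0=20≤23, 2·4+5·0=8≤16, objective 36.
Maximum is 42 at (m,n)=(4,1).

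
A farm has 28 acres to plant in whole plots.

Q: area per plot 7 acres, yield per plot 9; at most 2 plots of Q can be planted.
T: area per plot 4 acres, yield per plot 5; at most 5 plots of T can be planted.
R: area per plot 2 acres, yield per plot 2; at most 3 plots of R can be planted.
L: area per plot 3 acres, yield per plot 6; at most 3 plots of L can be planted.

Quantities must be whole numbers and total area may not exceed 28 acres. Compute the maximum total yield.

Take 1×Q, 3×T, and 3×L: area 28 ≤ 28, yield 1·9 + 3·5 + 3·6 = 42.
L has the best ratio (6/3) and is taken to its limit of 3; remaining capacity is filled optimally with the others.

42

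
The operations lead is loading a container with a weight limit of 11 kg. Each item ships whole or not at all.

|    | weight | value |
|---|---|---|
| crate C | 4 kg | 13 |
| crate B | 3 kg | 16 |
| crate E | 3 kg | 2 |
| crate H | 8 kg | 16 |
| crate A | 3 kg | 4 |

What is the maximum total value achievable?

Take crate C, crate B, and crate A: weight 4 + 3 + 3 = 10 ≤ 11, value 13 + 16 + 4 = 33.
No other feasible combination does better.

33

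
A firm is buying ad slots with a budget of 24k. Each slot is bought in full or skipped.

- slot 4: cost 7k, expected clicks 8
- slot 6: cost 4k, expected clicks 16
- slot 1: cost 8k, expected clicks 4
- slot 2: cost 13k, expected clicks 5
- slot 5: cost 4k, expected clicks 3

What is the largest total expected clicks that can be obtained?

Treat it as a binary knapsack problem.
slot 4 + slot 6 + slot 1 + slot 5: cost 7 + 4 + 8 + 4 = 23 ≤ 24, expected clicks 8 + 16 + 4 + 3 = 31.
slot 4 + slot 6 + slot 2: cost 7 + 4 + 13 = 24 ≤ 24, expected clicks 8 + 16 + 5 = 29.
slot 4 + slot 6 + slot 1: cost 7 + 4 + 8 = 19 ≤ 24, expected clicks 8 + 16 + 4 = 28.
Best is slot 4, slot 6, slot 1, and slot 5 with total expected clicks 31.

31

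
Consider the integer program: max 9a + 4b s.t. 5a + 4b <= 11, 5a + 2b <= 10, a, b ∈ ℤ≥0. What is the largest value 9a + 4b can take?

18

(a,b)=(2,0) is feasible, giving 18.
(a,b)=(1,1) is feasible, giving 13.
No feasible integer point exceeds 18.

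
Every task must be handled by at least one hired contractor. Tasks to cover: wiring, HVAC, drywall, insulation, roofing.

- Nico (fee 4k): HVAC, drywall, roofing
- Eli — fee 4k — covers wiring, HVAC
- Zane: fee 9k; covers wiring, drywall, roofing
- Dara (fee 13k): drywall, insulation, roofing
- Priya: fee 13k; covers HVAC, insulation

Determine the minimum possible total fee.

17

This is an integer covering problem.
Choose Eli and Dara: together they cover wiring, HVAC, drywall, insulation, roofing — every task.
Total fee: 4 + 13 = 17.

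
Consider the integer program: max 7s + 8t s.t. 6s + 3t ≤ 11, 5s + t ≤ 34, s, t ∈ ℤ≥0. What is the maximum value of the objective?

24

(s,t)=(0,3) is feasible, giving 24.
(s,t)=(0,2) is feasible, giving 16.
The best lattice point is (0,3), giving 24.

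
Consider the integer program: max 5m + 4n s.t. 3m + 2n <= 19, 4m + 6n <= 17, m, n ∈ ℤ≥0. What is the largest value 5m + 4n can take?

The continuous relaxation peaks at (4.25, 0) with value 21.25; rounding to a feasible lattice point costs some objective.
(m,n)=(4,0): 3·4+2·0=12≤19, 4·4+6·0=16≤17, objective 20.
(m,n)=(3,0): 3·3+2·0=9≤19, 4·3+6·0=12≤17, objective 15.
No feasible integer point exceeds 20.

20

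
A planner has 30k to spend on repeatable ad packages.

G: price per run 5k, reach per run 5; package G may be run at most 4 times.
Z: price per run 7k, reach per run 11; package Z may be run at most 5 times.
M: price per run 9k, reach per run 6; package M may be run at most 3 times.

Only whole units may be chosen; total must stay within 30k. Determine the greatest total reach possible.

3×Z and 1×M: price 30 ≤ 30, reach 3·11 + 1·6 = 39.
4×Z: price 28 ≤ 30, reach 4·11 = 44.
Best is 44.

44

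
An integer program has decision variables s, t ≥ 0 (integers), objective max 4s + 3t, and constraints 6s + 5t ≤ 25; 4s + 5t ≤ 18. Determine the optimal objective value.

16

The continuous relaxation peaks at (4.17, 0) with value 16.67; rounding to a feasible lattice point costs some objective.
(s,t)=(4,0): 6·4+5·0=24≤25, 4·4+5·0=16≤18, objective 16.
(s,t)=(3,1): 6·3+5·1=23≤25, 4·3+5·1=17≤18, objective 15.
(s,t)=(3,0): 6·3+5·0=18≤25, 4·3+5·0=12≤18, objective 12.
No feasible integer point exceeds 16.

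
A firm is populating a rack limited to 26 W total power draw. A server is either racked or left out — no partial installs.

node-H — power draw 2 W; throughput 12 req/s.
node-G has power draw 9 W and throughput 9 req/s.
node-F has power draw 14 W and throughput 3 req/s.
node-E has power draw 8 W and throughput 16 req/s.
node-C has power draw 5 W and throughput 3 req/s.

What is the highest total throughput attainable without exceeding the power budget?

40

This is an integer program with binary decision variables.
Allowing fractional choices, the relaxed optimum would be about 40.4, but servers are indivisible.
node-H + node-G + node-E + node-C: power draw 2 + 9 + 8 + 5 = 24 ≤ 26, throughput 12 + 9 + 16 + 3 = 40.
node-H + node-G + node-E: power draw 2 + 9 + 8 = 19 ≤ 26, throughput 12 + 9 + 16 = 37.
Best is node-H, node-G, node-E, and node-C with total throughput 40.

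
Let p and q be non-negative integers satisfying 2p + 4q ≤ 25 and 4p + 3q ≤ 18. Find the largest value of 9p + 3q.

36

Relaxing integrality, the LP optimum is 40.50 at (p,q) = (4.5, 0), which is not an integer point.
(p,q)=(4,0) is feasible, giving 36.
(p,q)=(3,1) is feasible, giving 30.
(p,q)=(3,0) is feasible, giving 27.
No feasible integer point exceeds 36.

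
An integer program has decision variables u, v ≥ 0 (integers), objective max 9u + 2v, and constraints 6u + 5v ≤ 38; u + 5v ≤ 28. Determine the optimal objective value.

54

Relaxing integrality, the LP optimum is 57.00 at (u,v) = (6.33, 0), which is not an integer point.
(u,v)=(6,0): 6·6+5·0=36≤38, 1·6+5·0=6≤28, objective 54.
(u,v)=(5,1): 6·5+5·1=35≤38, 1·5+5·1=10≤28, objective 47.
(u,v)=(5,0): 6·5+5·0=30≤38, 1·5+5·0=5≤28, objective 45.
Maximum is 54 at (u,v)=(6,0).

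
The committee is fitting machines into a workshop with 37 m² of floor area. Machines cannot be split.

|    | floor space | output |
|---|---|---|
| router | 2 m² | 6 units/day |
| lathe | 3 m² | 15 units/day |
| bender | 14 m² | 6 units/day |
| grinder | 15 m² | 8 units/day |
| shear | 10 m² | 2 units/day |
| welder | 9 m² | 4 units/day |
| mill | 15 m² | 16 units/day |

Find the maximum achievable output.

Allowing fractional choices, the relaxed optimum would be about 45.9, but machines are indivisible.
router + lathe + welder + mill: floor space 2 + 3 + 9 + 15 = 29 ≤ 37, output 6 + 15 + 4 + 16 = 41.
router + lathe + bender + mill: floor space 2 + 3 + 14 + 15 = 34 ≤ 37, output 6 + 15 + 6 + 16 = 43.
router + lathe + grinder + mill: floor space 2 + 3 + 15 + 15 = 35 ≤ 37, output 6 + 15 + 8 + 16 = 45.
Best is router, lathe, grinder, and mill with total output 45.

45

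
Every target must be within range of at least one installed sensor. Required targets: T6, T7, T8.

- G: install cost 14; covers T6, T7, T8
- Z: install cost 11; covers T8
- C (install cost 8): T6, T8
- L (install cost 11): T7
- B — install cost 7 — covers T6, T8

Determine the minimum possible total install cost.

The greedy cost-per-new-target heuristic would pick B and L for 18, but a cheaper cover exists.
G alone covers T6, T7, T8 — every target.
Total install cost: 14.
No cover costs less than 14.

14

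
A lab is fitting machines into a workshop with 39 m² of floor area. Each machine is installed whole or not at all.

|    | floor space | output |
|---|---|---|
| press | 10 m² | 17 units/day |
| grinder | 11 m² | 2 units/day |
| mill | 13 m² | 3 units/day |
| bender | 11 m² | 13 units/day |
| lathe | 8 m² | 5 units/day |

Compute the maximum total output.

35

This is an integer program with binary decision variables.
Allowing fractional choices, the relaxed optimum would be about 37.3, but machines are indivisible.
press + mill + bender: floor space 10 + 13 + 11 = 34 ≤ 39, output 17 + 3 + 13 = 33.
press + bender + lathe: floor space 10 + 11 + 8 = 29 ≤ 39, output 17 + 13 + 5 = 35.
press + grinder + bender: floor space 10 + 11 + 11 = 32 ≤ 39, output 17 + 2 + 13 = 32.
Best is press, bender, and lathe with total output 35.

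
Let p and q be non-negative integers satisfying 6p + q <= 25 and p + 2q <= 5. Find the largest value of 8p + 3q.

32

(p,q)=(4,0): 6·4+1·0=24≤25, 1·4+2·0=4≤5, objective 32.
(p,q)=(3,1): 6·3+1·1=19≤25, 1·3+2·1=5≤5, objective 27.
No feasible integer point exceeds 32.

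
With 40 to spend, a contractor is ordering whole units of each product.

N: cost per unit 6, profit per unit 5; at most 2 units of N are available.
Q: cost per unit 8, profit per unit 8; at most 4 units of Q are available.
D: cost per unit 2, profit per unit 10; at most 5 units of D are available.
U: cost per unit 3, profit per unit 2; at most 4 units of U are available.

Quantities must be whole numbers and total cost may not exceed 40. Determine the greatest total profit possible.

Take 1×N, 3×Q, and 5×D: cost 40 ≤ 40, profit 1·5 + 3·8 + 5·10 = 79.
D has the best ratio (10/2) and is taken to its limit of 5; remaining capacity is filled optimally with the others.

79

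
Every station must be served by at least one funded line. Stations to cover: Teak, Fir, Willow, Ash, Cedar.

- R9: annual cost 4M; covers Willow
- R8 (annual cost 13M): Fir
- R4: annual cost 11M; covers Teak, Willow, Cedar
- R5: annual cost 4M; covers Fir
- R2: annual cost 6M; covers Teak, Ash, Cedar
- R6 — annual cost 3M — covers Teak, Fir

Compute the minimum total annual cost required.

13

Choose R9, R2, and R6: together they cover Teak, Fir, Willow, Ash, Cedar — every station.
Total annual cost: 4 + 6 + 3 = 13.
No cover costs less than 13.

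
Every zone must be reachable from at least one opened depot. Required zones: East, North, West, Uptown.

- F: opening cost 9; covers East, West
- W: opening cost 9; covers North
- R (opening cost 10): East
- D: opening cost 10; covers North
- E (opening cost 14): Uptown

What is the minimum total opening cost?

Choose F, W, and E: together they cover East, North, West, Uptown — every zone.
Total opening cost: 9 + 9 + 14 = 32.
No cover costs less than 32.

32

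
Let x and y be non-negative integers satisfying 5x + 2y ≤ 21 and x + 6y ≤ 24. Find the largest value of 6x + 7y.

39

Relaxing integrality, the LP optimum is 41.46 at (x,y) = (2.79, 3.54), which is not an integer point.
(x,y)=(3,3) is feasible, giving 39.
(x,y)=(2,3) is feasible, giving 33.
No feasible integer point exceeds 39.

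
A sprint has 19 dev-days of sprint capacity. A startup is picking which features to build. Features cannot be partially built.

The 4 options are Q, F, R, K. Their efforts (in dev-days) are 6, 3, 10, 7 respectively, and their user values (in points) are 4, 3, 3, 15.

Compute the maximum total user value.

Q + F + K: effort 6 + 3 + 7 = 16 ≤ 19, user value 4 + 3 + 15 = 22.
Q + K: effort 6 + 7 = 13 ≤ 19, user value 4 + 15 = 19.
F + K: effort 3 + 7 = 10 ≤ 19, user value 3 + 15 = 18.
Best is Q, F, and K with total user value 22.

22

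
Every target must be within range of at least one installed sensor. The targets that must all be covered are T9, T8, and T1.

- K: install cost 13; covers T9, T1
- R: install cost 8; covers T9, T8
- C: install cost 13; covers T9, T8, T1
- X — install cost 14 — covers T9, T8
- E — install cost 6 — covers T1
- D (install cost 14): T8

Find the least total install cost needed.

13

C alone covers T9, T8, T1 — every target.
Total install cost: 13.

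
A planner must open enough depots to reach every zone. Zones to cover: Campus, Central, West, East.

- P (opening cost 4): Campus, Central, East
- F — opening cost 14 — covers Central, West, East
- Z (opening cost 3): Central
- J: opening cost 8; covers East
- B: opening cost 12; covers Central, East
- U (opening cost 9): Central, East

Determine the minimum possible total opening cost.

18

Choose P and F: together they cover Campus, Central, West, East — every zone.
Total opening cost: 4 + 14 = 18.
No cover costs less than 18.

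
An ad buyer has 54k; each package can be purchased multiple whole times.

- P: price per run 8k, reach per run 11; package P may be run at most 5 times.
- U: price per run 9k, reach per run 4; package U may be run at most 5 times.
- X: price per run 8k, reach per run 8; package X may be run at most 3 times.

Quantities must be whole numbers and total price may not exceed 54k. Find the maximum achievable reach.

63

5×P and 1×X: price 48 ≤ 54, reach 5·11 + 1·8 = 63.
4×P and 2×X: price 48 ≤ 54, reach 4·11 + 2·8 = 60.
Best is 63.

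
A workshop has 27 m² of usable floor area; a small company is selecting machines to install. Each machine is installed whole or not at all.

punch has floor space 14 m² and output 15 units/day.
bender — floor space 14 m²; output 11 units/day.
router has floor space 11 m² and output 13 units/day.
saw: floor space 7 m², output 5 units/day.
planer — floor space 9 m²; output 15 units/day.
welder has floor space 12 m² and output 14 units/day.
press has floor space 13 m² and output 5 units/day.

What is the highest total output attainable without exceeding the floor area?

This is an integer program with binary decision variables.
Allowing fractional choices, the relaxed optimum would be about 36.2, but machines are indivisible.
router + saw + planer: floor space 11 + 7 + 9 = 27 ≤ 27, output 13 + 5 + 15 = 33.
punch + planer: floor space 14 + 9 = 23 ≤ 27, output 15 + 15 = 30.
planer + welder: floor space 9 + 12 = 21 ≤ 27, output 15 + 14 = 29.
Best is router, saw, and planer with total output 33.

33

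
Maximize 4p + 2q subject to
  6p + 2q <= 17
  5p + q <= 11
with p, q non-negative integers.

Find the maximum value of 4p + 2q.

16

The continuous relaxation peaks at (0, 8.5) with value 17.00; rounding to a feasible lattice point costs some objective.
(p,q)=(0,8): 6·0+2·8=16≤17, 5·0+1·8=8≤11, objective 16.
(p,q)=(0,7): 6·0+2·7=14≤17, 5·0+1·7=7≤11, objective 14.
The best lattice point is (0,8), giving 16.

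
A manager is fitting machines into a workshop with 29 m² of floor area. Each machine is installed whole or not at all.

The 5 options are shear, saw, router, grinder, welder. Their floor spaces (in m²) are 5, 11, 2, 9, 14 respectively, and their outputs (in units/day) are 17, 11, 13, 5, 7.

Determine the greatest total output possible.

46

Take shear, saw, router, and grinder: floor space 5 + 11 + 2 + 9 = 27 ≤ 29, output 17 + 11 + 13 + 5 = 46.
No other feasible combination does better.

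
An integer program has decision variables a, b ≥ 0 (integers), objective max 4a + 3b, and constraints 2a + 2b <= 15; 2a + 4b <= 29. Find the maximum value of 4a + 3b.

Relaxing integrality, the LP optimum is 30.00 at (a,b) = (7.5, 0), which is not an integer point.
(a,b)=(7,0): 2·7+2·0=14≤15, 2·7+4·0=14≤29, objective 28.
(a,b)=(6,1): 2·6+2·1=14≤15, 2·6+4·1=16≤29, objective 27.
Maximum is 28 at (a,b)=(7,0).

28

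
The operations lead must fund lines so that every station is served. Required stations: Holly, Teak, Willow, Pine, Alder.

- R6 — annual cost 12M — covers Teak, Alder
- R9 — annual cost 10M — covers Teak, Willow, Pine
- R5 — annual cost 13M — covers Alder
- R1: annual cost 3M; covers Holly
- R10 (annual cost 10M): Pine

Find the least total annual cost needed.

25

Choose R6, R9, and R1: together they cover Holly, Teak, Willow, Pine, Alder — every station.
Total annual cost: 12 + 10 + 3 = 25.
No cover costs less than 25.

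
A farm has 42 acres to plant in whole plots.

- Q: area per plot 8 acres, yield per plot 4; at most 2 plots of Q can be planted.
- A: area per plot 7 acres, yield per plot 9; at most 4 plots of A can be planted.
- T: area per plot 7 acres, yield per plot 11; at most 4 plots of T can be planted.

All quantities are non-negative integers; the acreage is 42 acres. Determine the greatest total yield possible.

2×A and 4×T: area 42 ≤ 42, yield 2·9 + 4·11 = 62.
3×A and 3×T: area 42 ≤ 42, yield 3·9 + 3·11 = 60.
Best is 62.

62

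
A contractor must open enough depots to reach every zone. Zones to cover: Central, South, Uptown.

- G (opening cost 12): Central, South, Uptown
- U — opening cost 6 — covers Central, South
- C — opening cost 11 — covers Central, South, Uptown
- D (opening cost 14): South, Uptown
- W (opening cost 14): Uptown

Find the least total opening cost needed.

11

C alone covers Central, South, Uptown — every zone.
Total opening cost: 11.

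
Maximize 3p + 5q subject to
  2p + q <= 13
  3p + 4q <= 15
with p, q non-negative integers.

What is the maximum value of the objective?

18

(p,q)=(1,3): 2·1+1·3=5≤13, 3·1+4·3=15≤15, objective 18.
(p,q)=(2,2): 2·2+1·2=6≤13, 3·2+4·2=14≤15, objective 16.
No feasible integer point exceeds 18.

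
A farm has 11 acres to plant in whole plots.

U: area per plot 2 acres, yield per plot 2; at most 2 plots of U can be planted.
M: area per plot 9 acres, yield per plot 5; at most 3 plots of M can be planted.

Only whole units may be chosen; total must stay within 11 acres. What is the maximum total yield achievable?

7

U has the best ratio (2/2); taking only U gives at most 2×2 = 4 (stopped by the supply cap of 2).
Mixing does better — 1×U and 1×M: area 11 ≤ 11, yield 1·2 + 1·5 = 7.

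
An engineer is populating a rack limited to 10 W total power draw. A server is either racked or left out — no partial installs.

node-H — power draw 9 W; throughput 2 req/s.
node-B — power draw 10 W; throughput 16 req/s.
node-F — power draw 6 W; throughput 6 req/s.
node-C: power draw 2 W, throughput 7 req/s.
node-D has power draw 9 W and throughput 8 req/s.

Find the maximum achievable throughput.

node-B: power draw 10 ≤ 10, throughput 16.
node-F + node-C: power draw 6 + 2 = 8 ≤ 10, throughput 6 + 7 = 13.
Best is node-B with total throughput 16.

16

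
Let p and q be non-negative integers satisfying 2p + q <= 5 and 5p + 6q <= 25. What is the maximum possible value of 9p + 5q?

Relaxing integrality, the LP optimum is 24.29 at (p,q) = (0.714, 3.57), which is not an integer point.
(p,q)=(1,3) is feasible, giving 24.
(p,q)=(0,4) is feasible, giving 20.
(p,q)=(1,2) is feasible, giving 19.
No feasible integer point exceeds 24.

24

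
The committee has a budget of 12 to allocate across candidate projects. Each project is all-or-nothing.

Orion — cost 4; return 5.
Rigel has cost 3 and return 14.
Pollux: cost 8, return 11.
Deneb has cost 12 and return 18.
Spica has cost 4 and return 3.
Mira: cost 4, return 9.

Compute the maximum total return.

28

This is an integer program with binary decision variables.
Take Orion, Rigel, and Mira: cost 4 + 3 + 4 = 11 ≤ 12, return 5 + 14 + 9 = 28.
No other feasible combination does better.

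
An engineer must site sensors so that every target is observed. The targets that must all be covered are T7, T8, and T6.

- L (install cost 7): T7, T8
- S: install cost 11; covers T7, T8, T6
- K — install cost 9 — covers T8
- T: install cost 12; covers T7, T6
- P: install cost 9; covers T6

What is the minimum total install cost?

11

The greedy cost-per-new-target heuristic would pick L and P for 16, but a cheaper cover exists.
S alone covers T7, T8, T6 — every target.
Total install cost: 11.
No cover costs less than 11.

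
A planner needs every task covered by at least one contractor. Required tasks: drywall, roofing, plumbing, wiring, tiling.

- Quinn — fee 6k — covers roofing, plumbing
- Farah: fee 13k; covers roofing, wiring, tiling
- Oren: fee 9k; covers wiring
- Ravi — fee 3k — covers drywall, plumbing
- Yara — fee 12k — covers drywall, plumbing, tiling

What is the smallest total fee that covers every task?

16

Choose Farah and Ravi: together they cover drywall, roofing, plumbing, wiring, tiling — every task.
Total fee: 13 + 3 = 16.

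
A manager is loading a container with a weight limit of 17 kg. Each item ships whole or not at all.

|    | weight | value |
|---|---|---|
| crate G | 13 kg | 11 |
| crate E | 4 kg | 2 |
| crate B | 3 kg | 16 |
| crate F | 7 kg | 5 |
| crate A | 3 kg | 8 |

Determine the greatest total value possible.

crate E + crate B + crate F + crate A: weight 4 + 3 + 7 + 3 = 17 ≤ 17, value 2 + 16 + 5 + 8 = 31.
crate B + crate F + crate A: weight 3 + 7 + 3 = 13 ≤ 17, value 16 + 5 + 8 = 29.
Best is crate E, crate B, crate F, and crate A with total value 31.

31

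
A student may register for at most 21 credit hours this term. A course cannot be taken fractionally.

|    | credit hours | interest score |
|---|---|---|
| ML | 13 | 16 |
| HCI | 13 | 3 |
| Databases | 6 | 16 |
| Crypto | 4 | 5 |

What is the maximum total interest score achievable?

This is a 0-1 knapsack instance.
Allowing fractional choices, the relaxed optimum would be about 34.5, but courses are indivisible.
Databases + Crypto: credit hours 6 + 4 = 10 ≤ 21, interest score 16 + 5 = 21.
ML + Databases: credit hours 13 + 6 = 19 ≤ 21, interest score 16 + 16 = 32.
Best is ML and Databases with total interest score 32.

32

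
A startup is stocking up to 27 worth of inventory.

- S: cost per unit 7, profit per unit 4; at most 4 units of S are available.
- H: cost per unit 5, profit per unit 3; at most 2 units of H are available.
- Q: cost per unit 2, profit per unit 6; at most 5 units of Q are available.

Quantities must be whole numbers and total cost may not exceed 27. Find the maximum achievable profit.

40

This is a bounded integer knapsack.
Take 1×S, 2×H, and 5×Q: cost 27 ≤ 27, profit 1·4 + 2·3 + 5·6 = 40.
Q has the best ratio (6/2) and is taken to its limit of 5; remaining capacity is filled optimally with the others.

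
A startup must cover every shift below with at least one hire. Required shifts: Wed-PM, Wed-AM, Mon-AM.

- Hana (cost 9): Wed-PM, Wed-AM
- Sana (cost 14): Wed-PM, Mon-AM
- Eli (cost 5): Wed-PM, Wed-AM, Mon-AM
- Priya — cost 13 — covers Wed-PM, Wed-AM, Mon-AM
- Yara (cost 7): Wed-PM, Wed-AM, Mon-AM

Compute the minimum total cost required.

5

Eli alone covers Wed-PM, Wed-AM, Mon-AM — every shift.
Total cost: 5.
No cover costs less than 5.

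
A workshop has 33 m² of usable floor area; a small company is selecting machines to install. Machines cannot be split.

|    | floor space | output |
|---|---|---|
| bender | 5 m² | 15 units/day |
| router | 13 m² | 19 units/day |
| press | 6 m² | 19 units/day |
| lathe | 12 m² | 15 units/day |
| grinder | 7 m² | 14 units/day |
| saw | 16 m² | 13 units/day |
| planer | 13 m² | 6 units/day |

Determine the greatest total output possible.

67

Take bender, router, press, and grinder: floor space 5 + 13 + 6 + 7 = 31 ≤ 33, output 15 + 19 + 19 + 14 = 67.
No other feasible combination does better.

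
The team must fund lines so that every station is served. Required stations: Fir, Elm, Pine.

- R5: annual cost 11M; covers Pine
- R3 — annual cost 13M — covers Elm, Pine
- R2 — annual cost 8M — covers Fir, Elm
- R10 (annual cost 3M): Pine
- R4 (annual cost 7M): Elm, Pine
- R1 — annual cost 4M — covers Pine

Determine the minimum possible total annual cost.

11

Choose R2 and R10: together they cover Fir, Elm, Pine — every station.
Total annual cost: 8 + 3 = 11.
No cover costs less than 11.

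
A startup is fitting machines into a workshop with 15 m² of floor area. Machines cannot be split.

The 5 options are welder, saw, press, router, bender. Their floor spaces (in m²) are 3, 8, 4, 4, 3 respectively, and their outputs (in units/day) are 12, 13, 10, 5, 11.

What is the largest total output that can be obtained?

Allowing fractional choices, the relaxed optimum would be about 41.1, but machines are indivisible.
welder + saw + bender: floor space 3 + 8 + 3 = 14 ≤ 15, output 12 + 13 + 11 = 36.
welder + press + router + bender: floor space 3 + 4 + 4 + 3 = 14 ≤ 15, output 12 + 10 + 5 + 11 = 38.
Best is welder, press, router, and bender with total output 38.

38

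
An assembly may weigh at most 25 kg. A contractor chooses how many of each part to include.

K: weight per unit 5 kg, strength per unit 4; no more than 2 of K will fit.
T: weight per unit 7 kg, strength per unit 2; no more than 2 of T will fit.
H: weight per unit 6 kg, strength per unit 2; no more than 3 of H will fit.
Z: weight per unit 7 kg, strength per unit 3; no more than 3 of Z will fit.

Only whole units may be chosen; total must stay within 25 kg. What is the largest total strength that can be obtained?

K has the best ratio (4/5); taking only K gives at most 2×4 = 8 (stopped by the supply cap of 2).
Mixing does better — 2×K and 2×Z: weight 24 ≤ 25, strength 2·4 + 2·3 = 14.

14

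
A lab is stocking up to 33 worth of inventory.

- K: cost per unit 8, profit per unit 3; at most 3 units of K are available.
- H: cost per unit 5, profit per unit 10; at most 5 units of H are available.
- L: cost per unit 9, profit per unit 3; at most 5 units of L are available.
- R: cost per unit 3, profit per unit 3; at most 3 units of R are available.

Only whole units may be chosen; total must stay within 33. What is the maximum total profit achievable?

5×H and 2×R: cost 31 ≤ 33, profit 5·10 + 2·3 = 56.
5×H and 1×R: cost 28 ≤ 33, profit 5·10 + 1·3 = 53.
Best is 56.

56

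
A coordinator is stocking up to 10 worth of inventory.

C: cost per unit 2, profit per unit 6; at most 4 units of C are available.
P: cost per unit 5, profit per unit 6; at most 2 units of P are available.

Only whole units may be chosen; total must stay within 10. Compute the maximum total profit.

Take 4×C: cost 8 ≤ 10, profit 4·6 = 24.
C has the best ratio (6/2) and is taken to its limit of 4; remaining capacity is filled optimally with the others.

24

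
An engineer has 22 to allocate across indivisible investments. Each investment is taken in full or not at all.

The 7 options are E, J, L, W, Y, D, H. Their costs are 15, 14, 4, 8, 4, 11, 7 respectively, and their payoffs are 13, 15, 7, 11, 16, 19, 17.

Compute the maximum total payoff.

Take Y, D, and H: cost 4 + 11 + 7 = 22 ≤ 22, payoff 16 + 19 + 17 = 52.
No other feasible combination does better.

52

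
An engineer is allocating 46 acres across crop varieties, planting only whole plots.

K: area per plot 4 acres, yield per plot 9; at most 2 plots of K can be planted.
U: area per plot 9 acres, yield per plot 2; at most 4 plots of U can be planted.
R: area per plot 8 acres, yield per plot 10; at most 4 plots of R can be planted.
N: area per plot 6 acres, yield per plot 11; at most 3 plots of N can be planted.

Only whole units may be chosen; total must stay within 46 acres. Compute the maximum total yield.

72

1×K, 3×R, and 3×N: area 46 ≤ 46, yield 1·9 + 3·10 + 3·11 = 72.
2×K, 2×R, and 3×N: area 42 ≤ 46, yield 2·9 + 2·10 + 3·11 = 71.
Best is 72.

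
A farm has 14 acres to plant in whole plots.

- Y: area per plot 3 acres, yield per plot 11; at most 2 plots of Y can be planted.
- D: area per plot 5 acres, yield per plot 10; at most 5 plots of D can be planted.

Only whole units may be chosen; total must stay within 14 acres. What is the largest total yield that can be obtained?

32

Y has the best ratio (11/3); taking only Y gives at most 2×11 = 22 (stopped by the supply cap of 2).
Mixing does better — 2×Y and 1×D: area 11 ≤ 14, yield 2·11 + 1·10 = 32.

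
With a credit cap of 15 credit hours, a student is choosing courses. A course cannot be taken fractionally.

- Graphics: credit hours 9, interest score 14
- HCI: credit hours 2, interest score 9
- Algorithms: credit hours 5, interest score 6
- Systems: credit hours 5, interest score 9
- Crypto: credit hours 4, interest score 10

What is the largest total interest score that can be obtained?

33

This is a 0-1 knapsack instance.
Take Graphics, HCI, and Crypto: credit hours 9 + 2 + 4 = 15 ≤ 15, interest score 14 + 9 + 10 = 33.
No other feasible combination does better.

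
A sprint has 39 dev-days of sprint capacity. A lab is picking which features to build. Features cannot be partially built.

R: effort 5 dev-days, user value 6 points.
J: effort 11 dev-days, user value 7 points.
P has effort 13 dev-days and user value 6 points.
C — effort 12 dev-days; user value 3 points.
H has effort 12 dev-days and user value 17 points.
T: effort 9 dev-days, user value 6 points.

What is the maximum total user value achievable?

This is a 0-1 knapsack instance.
Take R, J, H, and T: effort 5 + 11 + 12 + 9 = 37 ≤ 39, user value 6 + 7 + 17 + 6 = 36.
No other feasible combination does better.

36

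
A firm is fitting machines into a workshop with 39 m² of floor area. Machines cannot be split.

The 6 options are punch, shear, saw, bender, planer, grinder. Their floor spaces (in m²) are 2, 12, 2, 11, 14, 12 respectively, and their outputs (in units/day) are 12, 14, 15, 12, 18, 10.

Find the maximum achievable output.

63

Allowing fractional choices, the relaxed optimum would be about 68.8, but machines are indivisible.
punch + shear + saw + bender + grinder: floor space 2 + 12 + 2 + 11 + 12 = 39 ≤ 39, output 12 + 14 + 15 + 12 + 10 = 63.
shear + saw + bender + planer: floor space 12 + 2 + 11 + 14 = 39 ≤ 39, output 14 + 15 + 12 + 18 = 59.
punch + shear + saw + planer: floor space 2 + 12 + 2 + 14 = 30 ≤ 39, output 12 + 14 + 15 + 18 = 59.
Best is punch, shear, saw, bender, and grinder with total output 63.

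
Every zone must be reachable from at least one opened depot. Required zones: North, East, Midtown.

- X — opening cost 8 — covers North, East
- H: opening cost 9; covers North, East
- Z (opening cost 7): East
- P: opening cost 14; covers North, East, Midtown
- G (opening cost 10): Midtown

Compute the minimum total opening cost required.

The greedy cost-per-new-zone heuristic would pick X and G for 18, but a cheaper cover exists.
P alone covers North, East, Midtown — every zone.
Total opening cost: 14.
No cover costs less than 14.

14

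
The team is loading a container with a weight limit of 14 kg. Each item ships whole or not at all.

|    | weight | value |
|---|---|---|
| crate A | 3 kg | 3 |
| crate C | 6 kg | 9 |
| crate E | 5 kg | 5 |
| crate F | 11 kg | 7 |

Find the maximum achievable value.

17

Take crate A, crate C, and crate E: weight 3 + 6 + 5 = 14 ≤ 14, value 3 + 9 + 5 = 17.
No other feasible combination does better.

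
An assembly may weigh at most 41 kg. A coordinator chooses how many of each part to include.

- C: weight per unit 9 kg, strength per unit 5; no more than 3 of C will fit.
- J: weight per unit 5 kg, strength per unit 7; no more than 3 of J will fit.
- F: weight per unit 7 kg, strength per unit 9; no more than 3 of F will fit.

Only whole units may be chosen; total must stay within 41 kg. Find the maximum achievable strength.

J has the best ratio (7/5); taking only J gives at most 3×7 = 21 (stopped by the supply cap of 3).
Mixing does better — 3×J and 3×F: weight 36 ≤ 41, strength 3·7 + 3·9 = 48.

48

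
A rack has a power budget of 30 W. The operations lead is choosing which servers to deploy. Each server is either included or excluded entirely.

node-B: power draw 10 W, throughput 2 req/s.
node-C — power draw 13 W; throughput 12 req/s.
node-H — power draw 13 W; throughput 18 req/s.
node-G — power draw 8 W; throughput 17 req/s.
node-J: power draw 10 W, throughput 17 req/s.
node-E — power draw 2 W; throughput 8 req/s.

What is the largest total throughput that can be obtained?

44

Take node-B, node-G, node-J, and node-E: power draw 10 + 8 + 10 + 2 = 30 ≤ 30, throughput 2 + 17 + 17 + 8 = 44.
No other feasible combination does better.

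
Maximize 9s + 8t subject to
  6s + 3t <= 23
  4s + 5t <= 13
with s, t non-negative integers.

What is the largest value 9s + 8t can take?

Relaxing integrality, the LP optimum is 29.25 at (s,t) = (3.25, 0), which is not an integer point.
(s,t)=(3,0): 6·3+3·0=18≤23, 4·3+5·0=12≤13, objective 27.
(s,t)=(2,1): 6·2+3·1=15≤23, 4·2+5·1=13≤13, objective 26.
Maximum is 27 at (s,t)=(3,0).

27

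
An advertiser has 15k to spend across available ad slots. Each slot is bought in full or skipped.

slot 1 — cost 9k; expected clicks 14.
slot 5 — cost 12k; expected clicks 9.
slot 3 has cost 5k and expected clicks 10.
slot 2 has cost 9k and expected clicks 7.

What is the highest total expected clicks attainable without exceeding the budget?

Treat it as a binary knapsack problem.
Allowing fractional choices, the relaxed optimum would be about 24.8, but ad slots are indivisible.
slot 3 + slot 2: cost 5 + 9 = 14 ≤ 15, expected clicks 10 + 7 = 17.
slot 1: cost 9 ≤ 15, expected clicks 14.
slot 1 + slot 3: cost 9 + 5 = 14 ≤ 15, expected clicks 14 + 10 = 24.
Best is slot 1 and slot 3 with total expected clicks 24.

24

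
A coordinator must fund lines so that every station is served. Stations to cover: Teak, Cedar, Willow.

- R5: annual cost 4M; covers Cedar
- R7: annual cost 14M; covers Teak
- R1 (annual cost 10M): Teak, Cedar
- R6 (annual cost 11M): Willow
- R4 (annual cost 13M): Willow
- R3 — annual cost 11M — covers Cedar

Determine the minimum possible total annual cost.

The greedy cost-per-new-station heuristic would pick R5, R1, and R6 for 25, but a cheaper cover exists.
Choose R1 and R6: together they cover Teak, Cedar, Willow — every station.
Total annual cost: 10 + 11 = 21.
No cover costs less than 21.

21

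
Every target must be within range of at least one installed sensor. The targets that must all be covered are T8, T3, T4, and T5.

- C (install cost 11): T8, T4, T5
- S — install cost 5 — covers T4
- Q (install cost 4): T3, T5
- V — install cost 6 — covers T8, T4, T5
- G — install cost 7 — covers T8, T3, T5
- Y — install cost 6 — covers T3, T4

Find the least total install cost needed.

Choose Q and V: together they cover T8, T3, T4, T5 — every target.
Total install cost: 4 + 6 = 10.
No cover costs less than 10.

10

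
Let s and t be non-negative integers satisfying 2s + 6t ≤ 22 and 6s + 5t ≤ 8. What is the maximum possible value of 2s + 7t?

(s,t)=(0,1) is feasible, giving 7.
(s,t)=(1,0) is feasible, giving 2.
(s,t)=(0,0) is feasible, giving 0.
The best lattice point is (0,1), giving 7.

7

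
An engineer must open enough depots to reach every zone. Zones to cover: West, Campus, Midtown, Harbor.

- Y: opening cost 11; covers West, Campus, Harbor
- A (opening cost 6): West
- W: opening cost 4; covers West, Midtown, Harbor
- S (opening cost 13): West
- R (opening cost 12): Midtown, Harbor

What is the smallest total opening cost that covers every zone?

15

This is an integer covering problem.
Choose Y and W: together they cover West, Campus, Midtown, Harbor — every zone.
Total opening cost: 11 + 4 = 15.
No cover costs less than 15.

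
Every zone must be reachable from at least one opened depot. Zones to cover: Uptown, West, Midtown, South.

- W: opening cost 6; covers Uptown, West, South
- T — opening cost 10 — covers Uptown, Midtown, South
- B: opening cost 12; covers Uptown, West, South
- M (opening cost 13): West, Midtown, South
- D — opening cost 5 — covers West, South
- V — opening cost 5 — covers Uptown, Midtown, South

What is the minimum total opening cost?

10

Choose D and V: together they cover Uptown, West, Midtown, South — every zone.
Total opening cost: 5 + 5 = 10.
No cover costs less than 10.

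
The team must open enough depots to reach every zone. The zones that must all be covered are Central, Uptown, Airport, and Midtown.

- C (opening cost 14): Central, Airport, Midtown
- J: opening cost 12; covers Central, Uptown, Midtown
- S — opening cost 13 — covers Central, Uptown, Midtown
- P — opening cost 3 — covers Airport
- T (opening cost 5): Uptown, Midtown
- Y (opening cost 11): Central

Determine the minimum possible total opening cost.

This is a weighted set-cover instance.
The greedy cost-per-new-zone heuristic would pick T, P, and Y for 19, but a cheaper cover exists.
Choose J and P: together they cover Central, Uptown, Airport, Midtown — every zone.
Total opening cost: 12 + 3 = 15.
No cover costs less than 15.

15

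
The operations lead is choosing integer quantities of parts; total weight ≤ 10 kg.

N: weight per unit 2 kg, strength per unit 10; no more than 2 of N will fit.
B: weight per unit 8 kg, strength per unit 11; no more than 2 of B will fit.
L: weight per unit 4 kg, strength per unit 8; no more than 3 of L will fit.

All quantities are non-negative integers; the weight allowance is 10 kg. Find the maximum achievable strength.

28

N has the best ratio (10/2); taking only N gives at most 2×10 = 20 (stopped by the supply cap of 2).
Mixing does better — 2×N and 1×L: weight 8 ≤ 10, strength 2·10 + 1·8 = 28.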